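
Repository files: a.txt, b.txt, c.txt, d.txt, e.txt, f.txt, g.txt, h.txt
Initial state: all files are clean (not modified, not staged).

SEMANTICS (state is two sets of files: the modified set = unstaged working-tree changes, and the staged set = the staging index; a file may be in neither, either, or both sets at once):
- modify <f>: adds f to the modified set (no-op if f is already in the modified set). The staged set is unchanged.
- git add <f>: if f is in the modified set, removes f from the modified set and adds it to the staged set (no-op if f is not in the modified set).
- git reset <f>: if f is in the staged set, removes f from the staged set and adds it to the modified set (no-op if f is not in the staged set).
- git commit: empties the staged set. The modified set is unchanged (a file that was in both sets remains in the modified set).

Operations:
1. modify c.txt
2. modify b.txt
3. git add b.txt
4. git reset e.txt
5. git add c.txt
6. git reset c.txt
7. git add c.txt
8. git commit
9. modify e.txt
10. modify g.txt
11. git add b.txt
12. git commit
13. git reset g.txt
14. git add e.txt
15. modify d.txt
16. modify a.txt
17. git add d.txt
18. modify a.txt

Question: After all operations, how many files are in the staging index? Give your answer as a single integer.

Answer: 2

Derivation:
After op 1 (modify c.txt): modified={c.txt} staged={none}
After op 2 (modify b.txt): modified={b.txt, c.txt} staged={none}
After op 3 (git add b.txt): modified={c.txt} staged={b.txt}
After op 4 (git reset e.txt): modified={c.txt} staged={b.txt}
After op 5 (git add c.txt): modified={none} staged={b.txt, c.txt}
After op 6 (git reset c.txt): modified={c.txt} staged={b.txt}
After op 7 (git add c.txt): modified={none} staged={b.txt, c.txt}
After op 8 (git commit): modified={none} staged={none}
After op 9 (modify e.txt): modified={e.txt} staged={none}
After op 10 (modify g.txt): modified={e.txt, g.txt} staged={none}
After op 11 (git add b.txt): modified={e.txt, g.txt} staged={none}
After op 12 (git commit): modified={e.txt, g.txt} staged={none}
After op 13 (git reset g.txt): modified={e.txt, g.txt} staged={none}
After op 14 (git add e.txt): modified={g.txt} staged={e.txt}
After op 15 (modify d.txt): modified={d.txt, g.txt} staged={e.txt}
After op 16 (modify a.txt): modified={a.txt, d.txt, g.txt} staged={e.txt}
After op 17 (git add d.txt): modified={a.txt, g.txt} staged={d.txt, e.txt}
After op 18 (modify a.txt): modified={a.txt, g.txt} staged={d.txt, e.txt}
Final staged set: {d.txt, e.txt} -> count=2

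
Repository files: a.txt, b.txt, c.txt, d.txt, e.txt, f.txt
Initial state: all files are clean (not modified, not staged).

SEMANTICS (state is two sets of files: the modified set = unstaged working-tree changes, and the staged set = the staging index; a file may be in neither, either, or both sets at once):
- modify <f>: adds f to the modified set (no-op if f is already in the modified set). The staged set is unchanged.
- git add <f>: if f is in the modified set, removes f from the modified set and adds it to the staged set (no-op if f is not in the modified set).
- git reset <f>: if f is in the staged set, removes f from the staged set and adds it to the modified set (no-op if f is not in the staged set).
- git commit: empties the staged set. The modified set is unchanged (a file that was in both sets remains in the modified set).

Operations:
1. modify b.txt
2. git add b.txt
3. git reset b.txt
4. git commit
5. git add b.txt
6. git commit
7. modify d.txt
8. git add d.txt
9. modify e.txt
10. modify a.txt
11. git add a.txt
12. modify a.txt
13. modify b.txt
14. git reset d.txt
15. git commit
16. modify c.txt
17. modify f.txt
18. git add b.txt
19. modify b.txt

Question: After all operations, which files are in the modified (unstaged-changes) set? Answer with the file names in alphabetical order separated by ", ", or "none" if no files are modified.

Answer: a.txt, b.txt, c.txt, d.txt, e.txt, f.txt

Derivation:
After op 1 (modify b.txt): modified={b.txt} staged={none}
After op 2 (git add b.txt): modified={none} staged={b.txt}
After op 3 (git reset b.txt): modified={b.txt} staged={none}
After op 4 (git commit): modified={b.txt} staged={none}
After op 5 (git add b.txt): modified={none} staged={b.txt}
After op 6 (git commit): modified={none} staged={none}
After op 7 (modify d.txt): modified={d.txt} staged={none}
After op 8 (git add d.txt): modified={none} staged={d.txt}
After op 9 (modify e.txt): modified={e.txt} staged={d.txt}
After op 10 (modify a.txt): modified={a.txt, e.txt} staged={d.txt}
After op 11 (git add a.txt): modified={e.txt} staged={a.txt, d.txt}
After op 12 (modify a.txt): modified={a.txt, e.txt} staged={a.txt, d.txt}
After op 13 (modify b.txt): modified={a.txt, b.txt, e.txt} staged={a.txt, d.txt}
After op 14 (git reset d.txt): modified={a.txt, b.txt, d.txt, e.txt} staged={a.txt}
After op 15 (git commit): modified={a.txt, b.txt, d.txt, e.txt} staged={none}
After op 16 (modify c.txt): modified={a.txt, b.txt, c.txt, d.txt, e.txt} staged={none}
After op 17 (modify f.txt): modified={a.txt, b.txt, c.txt, d.txt, e.txt, f.txt} staged={none}
After op 18 (git add b.txt): modified={a.txt, c.txt, d.txt, e.txt, f.txt} staged={b.txt}
After op 19 (modify b.txt): modified={a.txt, b.txt, c.txt, d.txt, e.txt, f.txt} staged={b.txt}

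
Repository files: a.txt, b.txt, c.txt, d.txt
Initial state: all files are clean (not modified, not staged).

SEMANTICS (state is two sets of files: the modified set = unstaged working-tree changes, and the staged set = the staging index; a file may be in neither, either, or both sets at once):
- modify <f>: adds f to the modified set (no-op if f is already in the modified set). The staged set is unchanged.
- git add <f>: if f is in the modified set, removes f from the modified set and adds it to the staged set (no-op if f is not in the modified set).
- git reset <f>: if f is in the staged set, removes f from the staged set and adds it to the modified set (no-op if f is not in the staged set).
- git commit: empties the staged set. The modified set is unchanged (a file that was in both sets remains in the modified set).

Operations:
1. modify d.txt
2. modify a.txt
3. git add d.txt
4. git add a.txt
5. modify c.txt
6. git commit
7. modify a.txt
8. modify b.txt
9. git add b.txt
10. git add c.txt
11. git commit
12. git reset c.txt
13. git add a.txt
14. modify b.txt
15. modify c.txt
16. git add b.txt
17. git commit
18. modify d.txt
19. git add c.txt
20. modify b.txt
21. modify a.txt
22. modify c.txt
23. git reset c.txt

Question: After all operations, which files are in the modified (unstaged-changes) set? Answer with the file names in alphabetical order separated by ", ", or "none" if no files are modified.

Answer: a.txt, b.txt, c.txt, d.txt

Derivation:
After op 1 (modify d.txt): modified={d.txt} staged={none}
After op 2 (modify a.txt): modified={a.txt, d.txt} staged={none}
After op 3 (git add d.txt): modified={a.txt} staged={d.txt}
After op 4 (git add a.txt): modified={none} staged={a.txt, d.txt}
After op 5 (modify c.txt): modified={c.txt} staged={a.txt, d.txt}
After op 6 (git commit): modified={c.txt} staged={none}
After op 7 (modify a.txt): modified={a.txt, c.txt} staged={none}
After op 8 (modify b.txt): modified={a.txt, b.txt, c.txt} staged={none}
After op 9 (git add b.txt): modified={a.txt, c.txt} staged={b.txt}
After op 10 (git add c.txt): modified={a.txt} staged={b.txt, c.txt}
After op 11 (git commit): modified={a.txt} staged={none}
After op 12 (git reset c.txt): modified={a.txt} staged={none}
After op 13 (git add a.txt): modified={none} staged={a.txt}
After op 14 (modify b.txt): modified={b.txt} staged={a.txt}
After op 15 (modify c.txt): modified={b.txt, c.txt} staged={a.txt}
After op 16 (git add b.txt): modified={c.txt} staged={a.txt, b.txt}
After op 17 (git commit): modified={c.txt} staged={none}
After op 18 (modify d.txt): modified={c.txt, d.txt} staged={none}
After op 19 (git add c.txt): modified={d.txt} staged={c.txt}
After op 20 (modify b.txt): modified={b.txt, d.txt} staged={c.txt}
After op 21 (modify a.txt): modified={a.txt, b.txt, d.txt} staged={c.txt}
After op 22 (modify c.txt): modified={a.txt, b.txt, c.txt, d.txt} staged={c.txt}
After op 23 (git reset c.txt): modified={a.txt, b.txt, c.txt, d.txt} staged={none}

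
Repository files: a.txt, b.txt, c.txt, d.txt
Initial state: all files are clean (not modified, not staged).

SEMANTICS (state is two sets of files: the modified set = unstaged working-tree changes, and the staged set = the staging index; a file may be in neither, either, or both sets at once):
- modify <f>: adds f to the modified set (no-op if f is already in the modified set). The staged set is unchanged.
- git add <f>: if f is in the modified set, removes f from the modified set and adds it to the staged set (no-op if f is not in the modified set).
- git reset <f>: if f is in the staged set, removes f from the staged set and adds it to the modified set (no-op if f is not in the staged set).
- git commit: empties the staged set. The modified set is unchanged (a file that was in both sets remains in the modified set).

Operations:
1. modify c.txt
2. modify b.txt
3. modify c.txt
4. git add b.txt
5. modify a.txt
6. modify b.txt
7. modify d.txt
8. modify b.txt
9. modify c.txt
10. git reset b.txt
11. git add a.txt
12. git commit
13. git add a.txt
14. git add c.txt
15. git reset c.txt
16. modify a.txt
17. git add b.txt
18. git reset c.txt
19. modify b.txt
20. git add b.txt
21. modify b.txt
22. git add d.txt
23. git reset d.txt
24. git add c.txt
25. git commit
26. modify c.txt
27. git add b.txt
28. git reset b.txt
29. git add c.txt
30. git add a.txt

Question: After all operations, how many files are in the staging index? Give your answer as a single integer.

Answer: 2

Derivation:
After op 1 (modify c.txt): modified={c.txt} staged={none}
After op 2 (modify b.txt): modified={b.txt, c.txt} staged={none}
After op 3 (modify c.txt): modified={b.txt, c.txt} staged={none}
After op 4 (git add b.txt): modified={c.txt} staged={b.txt}
After op 5 (modify a.txt): modified={a.txt, c.txt} staged={b.txt}
After op 6 (modify b.txt): modified={a.txt, b.txt, c.txt} staged={b.txt}
After op 7 (modify d.txt): modified={a.txt, b.txt, c.txt, d.txt} staged={b.txt}
After op 8 (modify b.txt): modified={a.txt, b.txt, c.txt, d.txt} staged={b.txt}
After op 9 (modify c.txt): modified={a.txt, b.txt, c.txt, d.txt} staged={b.txt}
After op 10 (git reset b.txt): modified={a.txt, b.txt, c.txt, d.txt} staged={none}
After op 11 (git add a.txt): modified={b.txt, c.txt, d.txt} staged={a.txt}
After op 12 (git commit): modified={b.txt, c.txt, d.txt} staged={none}
After op 13 (git add a.txt): modified={b.txt, c.txt, d.txt} staged={none}
After op 14 (git add c.txt): modified={b.txt, d.txt} staged={c.txt}
After op 15 (git reset c.txt): modified={b.txt, c.txt, d.txt} staged={none}
After op 16 (modify a.txt): modified={a.txt, b.txt, c.txt, d.txt} staged={none}
After op 17 (git add b.txt): modified={a.txt, c.txt, d.txt} staged={b.txt}
After op 18 (git reset c.txt): modified={a.txt, c.txt, d.txt} staged={b.txt}
After op 19 (modify b.txt): modified={a.txt, b.txt, c.txt, d.txt} staged={b.txt}
After op 20 (git add b.txt): modified={a.txt, c.txt, d.txt} staged={b.txt}
After op 21 (modify b.txt): modified={a.txt, b.txt, c.txt, d.txt} staged={b.txt}
After op 22 (git add d.txt): modified={a.txt, b.txt, c.txt} staged={b.txt, d.txt}
After op 23 (git reset d.txt): modified={a.txt, b.txt, c.txt, d.txt} staged={b.txt}
After op 24 (git add c.txt): modified={a.txt, b.txt, d.txt} staged={b.txt, c.txt}
After op 25 (git commit): modified={a.txt, b.txt, d.txt} staged={none}
After op 26 (modify c.txt): modified={a.txt, b.txt, c.txt, d.txt} staged={none}
After op 27 (git add b.txt): modified={a.txt, c.txt, d.txt} staged={b.txt}
After op 28 (git reset b.txt): modified={a.txt, b.txt, c.txt, d.txt} staged={none}
After op 29 (git add c.txt): modified={a.txt, b.txt, d.txt} staged={c.txt}
After op 30 (git add a.txt): modified={b.txt, d.txt} staged={a.txt, c.txt}
Final staged set: {a.txt, c.txt} -> count=2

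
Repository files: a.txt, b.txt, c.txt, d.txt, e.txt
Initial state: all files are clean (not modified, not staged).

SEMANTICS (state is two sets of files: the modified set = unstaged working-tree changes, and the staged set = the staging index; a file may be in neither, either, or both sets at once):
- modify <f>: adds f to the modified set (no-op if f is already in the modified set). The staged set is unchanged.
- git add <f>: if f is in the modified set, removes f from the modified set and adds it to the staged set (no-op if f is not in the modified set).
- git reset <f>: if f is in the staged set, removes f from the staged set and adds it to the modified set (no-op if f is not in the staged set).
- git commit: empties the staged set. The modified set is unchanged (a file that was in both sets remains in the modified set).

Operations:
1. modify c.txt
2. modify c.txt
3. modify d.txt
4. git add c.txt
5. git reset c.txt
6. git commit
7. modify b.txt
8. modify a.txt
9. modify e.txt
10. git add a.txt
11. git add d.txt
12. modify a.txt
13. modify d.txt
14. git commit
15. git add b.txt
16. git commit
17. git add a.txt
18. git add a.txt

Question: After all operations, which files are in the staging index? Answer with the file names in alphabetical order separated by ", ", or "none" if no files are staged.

Answer: a.txt

Derivation:
After op 1 (modify c.txt): modified={c.txt} staged={none}
After op 2 (modify c.txt): modified={c.txt} staged={none}
After op 3 (modify d.txt): modified={c.txt, d.txt} staged={none}
After op 4 (git add c.txt): modified={d.txt} staged={c.txt}
After op 5 (git reset c.txt): modified={c.txt, d.txt} staged={none}
After op 6 (git commit): modified={c.txt, d.txt} staged={none}
After op 7 (modify b.txt): modified={b.txt, c.txt, d.txt} staged={none}
After op 8 (modify a.txt): modified={a.txt, b.txt, c.txt, d.txt} staged={none}
After op 9 (modify e.txt): modified={a.txt, b.txt, c.txt, d.txt, e.txt} staged={none}
After op 10 (git add a.txt): modified={b.txt, c.txt, d.txt, e.txt} staged={a.txt}
After op 11 (git add d.txt): modified={b.txt, c.txt, e.txt} staged={a.txt, d.txt}
After op 12 (modify a.txt): modified={a.txt, b.txt, c.txt, e.txt} staged={a.txt, d.txt}
After op 13 (modify d.txt): modified={a.txt, b.txt, c.txt, d.txt, e.txt} staged={a.txt, d.txt}
After op 14 (git commit): modified={a.txt, b.txt, c.txt, d.txt, e.txt} staged={none}
After op 15 (git add b.txt): modified={a.txt, c.txt, d.txt, e.txt} staged={b.txt}
After op 16 (git commit): modified={a.txt, c.txt, d.txt, e.txt} staged={none}
After op 17 (git add a.txt): modified={c.txt, d.txt, e.txt} staged={a.txt}
After op 18 (git add a.txt): modified={c.txt, d.txt, e.txt} staged={a.txt}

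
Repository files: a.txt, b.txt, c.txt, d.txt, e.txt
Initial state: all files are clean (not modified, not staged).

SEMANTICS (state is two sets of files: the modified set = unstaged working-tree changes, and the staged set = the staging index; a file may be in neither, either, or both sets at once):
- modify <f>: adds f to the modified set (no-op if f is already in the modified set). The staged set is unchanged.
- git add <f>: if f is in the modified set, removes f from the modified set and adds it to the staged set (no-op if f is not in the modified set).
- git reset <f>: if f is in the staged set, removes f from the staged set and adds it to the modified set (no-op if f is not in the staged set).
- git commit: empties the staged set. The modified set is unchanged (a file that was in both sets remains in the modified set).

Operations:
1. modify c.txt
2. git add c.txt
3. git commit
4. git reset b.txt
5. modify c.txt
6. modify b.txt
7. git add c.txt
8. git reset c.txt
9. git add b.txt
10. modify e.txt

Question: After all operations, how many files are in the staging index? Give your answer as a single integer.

After op 1 (modify c.txt): modified={c.txt} staged={none}
After op 2 (git add c.txt): modified={none} staged={c.txt}
After op 3 (git commit): modified={none} staged={none}
After op 4 (git reset b.txt): modified={none} staged={none}
After op 5 (modify c.txt): modified={c.txt} staged={none}
After op 6 (modify b.txt): modified={b.txt, c.txt} staged={none}
After op 7 (git add c.txt): modified={b.txt} staged={c.txt}
After op 8 (git reset c.txt): modified={b.txt, c.txt} staged={none}
After op 9 (git add b.txt): modified={c.txt} staged={b.txt}
After op 10 (modify e.txt): modified={c.txt, e.txt} staged={b.txt}
Final staged set: {b.txt} -> count=1

Answer: 1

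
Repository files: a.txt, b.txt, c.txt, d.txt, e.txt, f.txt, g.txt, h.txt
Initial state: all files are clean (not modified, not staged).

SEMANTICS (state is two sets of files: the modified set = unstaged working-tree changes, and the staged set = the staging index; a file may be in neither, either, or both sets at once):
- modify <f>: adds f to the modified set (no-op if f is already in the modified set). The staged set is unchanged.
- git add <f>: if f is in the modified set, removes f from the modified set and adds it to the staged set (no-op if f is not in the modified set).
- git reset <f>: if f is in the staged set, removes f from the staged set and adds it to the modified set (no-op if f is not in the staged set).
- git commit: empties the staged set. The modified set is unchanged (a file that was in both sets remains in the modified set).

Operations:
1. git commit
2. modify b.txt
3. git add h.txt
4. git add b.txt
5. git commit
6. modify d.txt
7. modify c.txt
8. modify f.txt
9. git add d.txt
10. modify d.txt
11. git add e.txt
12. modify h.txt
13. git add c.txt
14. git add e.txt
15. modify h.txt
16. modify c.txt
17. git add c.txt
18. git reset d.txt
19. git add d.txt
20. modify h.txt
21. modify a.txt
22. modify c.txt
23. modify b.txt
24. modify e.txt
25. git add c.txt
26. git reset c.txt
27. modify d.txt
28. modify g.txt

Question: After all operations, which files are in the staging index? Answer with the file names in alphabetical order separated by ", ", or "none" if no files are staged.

After op 1 (git commit): modified={none} staged={none}
After op 2 (modify b.txt): modified={b.txt} staged={none}
After op 3 (git add h.txt): modified={b.txt} staged={none}
After op 4 (git add b.txt): modified={none} staged={b.txt}
After op 5 (git commit): modified={none} staged={none}
After op 6 (modify d.txt): modified={d.txt} staged={none}
After op 7 (modify c.txt): modified={c.txt, d.txt} staged={none}
After op 8 (modify f.txt): modified={c.txt, d.txt, f.txt} staged={none}
After op 9 (git add d.txt): modified={c.txt, f.txt} staged={d.txt}
After op 10 (modify d.txt): modified={c.txt, d.txt, f.txt} staged={d.txt}
After op 11 (git add e.txt): modified={c.txt, d.txt, f.txt} staged={d.txt}
After op 12 (modify h.txt): modified={c.txt, d.txt, f.txt, h.txt} staged={d.txt}
After op 13 (git add c.txt): modified={d.txt, f.txt, h.txt} staged={c.txt, d.txt}
After op 14 (git add e.txt): modified={d.txt, f.txt, h.txt} staged={c.txt, d.txt}
After op 15 (modify h.txt): modified={d.txt, f.txt, h.txt} staged={c.txt, d.txt}
After op 16 (modify c.txt): modified={c.txt, d.txt, f.txt, h.txt} staged={c.txt, d.txt}
After op 17 (git add c.txt): modified={d.txt, f.txt, h.txt} staged={c.txt, d.txt}
After op 18 (git reset d.txt): modified={d.txt, f.txt, h.txt} staged={c.txt}
After op 19 (git add d.txt): modified={f.txt, h.txt} staged={c.txt, d.txt}
After op 20 (modify h.txt): modified={f.txt, h.txt} staged={c.txt, d.txt}
After op 21 (modify a.txt): modified={a.txt, f.txt, h.txt} staged={c.txt, d.txt}
After op 22 (modify c.txt): modified={a.txt, c.txt, f.txt, h.txt} staged={c.txt, d.txt}
After op 23 (modify b.txt): modified={a.txt, b.txt, c.txt, f.txt, h.txt} staged={c.txt, d.txt}
After op 24 (modify e.txt): modified={a.txt, b.txt, c.txt, e.txt, f.txt, h.txt} staged={c.txt, d.txt}
After op 25 (git add c.txt): modified={a.txt, b.txt, e.txt, f.txt, h.txt} staged={c.txt, d.txt}
After op 26 (git reset c.txt): modified={a.txt, b.txt, c.txt, e.txt, f.txt, h.txt} staged={d.txt}
After op 27 (modify d.txt): modified={a.txt, b.txt, c.txt, d.txt, e.txt, f.txt, h.txt} staged={d.txt}
After op 28 (modify g.txt): modified={a.txt, b.txt, c.txt, d.txt, e.txt, f.txt, g.txt, h.txt} staged={d.txt}

Answer: d.txt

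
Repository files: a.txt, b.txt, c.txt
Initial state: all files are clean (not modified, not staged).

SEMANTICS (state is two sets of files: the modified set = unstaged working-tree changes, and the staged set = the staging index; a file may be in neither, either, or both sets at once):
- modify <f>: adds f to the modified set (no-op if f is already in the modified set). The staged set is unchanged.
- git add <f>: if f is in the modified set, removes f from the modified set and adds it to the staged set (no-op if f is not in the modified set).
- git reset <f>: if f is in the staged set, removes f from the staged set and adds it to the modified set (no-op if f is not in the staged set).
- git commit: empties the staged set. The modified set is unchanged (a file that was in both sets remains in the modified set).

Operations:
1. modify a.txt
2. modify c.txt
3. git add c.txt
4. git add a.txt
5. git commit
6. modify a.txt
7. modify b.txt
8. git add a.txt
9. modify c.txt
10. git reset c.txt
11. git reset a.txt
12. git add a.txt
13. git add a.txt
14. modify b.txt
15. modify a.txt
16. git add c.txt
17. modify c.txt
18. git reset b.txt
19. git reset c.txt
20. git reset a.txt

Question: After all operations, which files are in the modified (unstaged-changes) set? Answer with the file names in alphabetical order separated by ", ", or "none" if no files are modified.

After op 1 (modify a.txt): modified={a.txt} staged={none}
After op 2 (modify c.txt): modified={a.txt, c.txt} staged={none}
After op 3 (git add c.txt): modified={a.txt} staged={c.txt}
After op 4 (git add a.txt): modified={none} staged={a.txt, c.txt}
After op 5 (git commit): modified={none} staged={none}
After op 6 (modify a.txt): modified={a.txt} staged={none}
After op 7 (modify b.txt): modified={a.txt, b.txt} staged={none}
After op 8 (git add a.txt): modified={b.txt} staged={a.txt}
After op 9 (modify c.txt): modified={b.txt, c.txt} staged={a.txt}
After op 10 (git reset c.txt): modified={b.txt, c.txt} staged={a.txt}
After op 11 (git reset a.txt): modified={a.txt, b.txt, c.txt} staged={none}
After op 12 (git add a.txt): modified={b.txt, c.txt} staged={a.txt}
After op 13 (git add a.txt): modified={b.txt, c.txt} staged={a.txt}
After op 14 (modify b.txt): modified={b.txt, c.txt} staged={a.txt}
After op 15 (modify a.txt): modified={a.txt, b.txt, c.txt} staged={a.txt}
After op 16 (git add c.txt): modified={a.txt, b.txt} staged={a.txt, c.txt}
After op 17 (modify c.txt): modified={a.txt, b.txt, c.txt} staged={a.txt, c.txt}
After op 18 (git reset b.txt): modified={a.txt, b.txt, c.txt} staged={a.txt, c.txt}
After op 19 (git reset c.txt): modified={a.txt, b.txt, c.txt} staged={a.txt}
After op 20 (git reset a.txt): modified={a.txt, b.txt, c.txt} staged={none}

Answer: a.txt, b.txt, c.txt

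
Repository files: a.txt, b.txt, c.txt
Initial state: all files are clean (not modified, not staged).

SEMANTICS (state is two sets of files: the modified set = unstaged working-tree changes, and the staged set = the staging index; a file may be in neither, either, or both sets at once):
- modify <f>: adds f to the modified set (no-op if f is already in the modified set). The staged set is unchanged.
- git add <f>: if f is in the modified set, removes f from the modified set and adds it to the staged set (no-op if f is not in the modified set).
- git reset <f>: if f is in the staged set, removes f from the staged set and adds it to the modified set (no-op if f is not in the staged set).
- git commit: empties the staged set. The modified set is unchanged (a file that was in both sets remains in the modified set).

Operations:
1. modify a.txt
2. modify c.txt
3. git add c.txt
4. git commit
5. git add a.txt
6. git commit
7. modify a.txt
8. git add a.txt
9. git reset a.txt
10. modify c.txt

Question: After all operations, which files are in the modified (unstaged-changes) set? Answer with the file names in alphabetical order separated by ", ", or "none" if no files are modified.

Answer: a.txt, c.txt

Derivation:
After op 1 (modify a.txt): modified={a.txt} staged={none}
After op 2 (modify c.txt): modified={a.txt, c.txt} staged={none}
After op 3 (git add c.txt): modified={a.txt} staged={c.txt}
After op 4 (git commit): modified={a.txt} staged={none}
After op 5 (git add a.txt): modified={none} staged={a.txt}
After op 6 (git commit): modified={none} staged={none}
After op 7 (modify a.txt): modified={a.txt} staged={none}
After op 8 (git add a.txt): modified={none} staged={a.txt}
After op 9 (git reset a.txt): modified={a.txt} staged={none}
After op 10 (modify c.txt): modified={a.txt, c.txt} staged={none}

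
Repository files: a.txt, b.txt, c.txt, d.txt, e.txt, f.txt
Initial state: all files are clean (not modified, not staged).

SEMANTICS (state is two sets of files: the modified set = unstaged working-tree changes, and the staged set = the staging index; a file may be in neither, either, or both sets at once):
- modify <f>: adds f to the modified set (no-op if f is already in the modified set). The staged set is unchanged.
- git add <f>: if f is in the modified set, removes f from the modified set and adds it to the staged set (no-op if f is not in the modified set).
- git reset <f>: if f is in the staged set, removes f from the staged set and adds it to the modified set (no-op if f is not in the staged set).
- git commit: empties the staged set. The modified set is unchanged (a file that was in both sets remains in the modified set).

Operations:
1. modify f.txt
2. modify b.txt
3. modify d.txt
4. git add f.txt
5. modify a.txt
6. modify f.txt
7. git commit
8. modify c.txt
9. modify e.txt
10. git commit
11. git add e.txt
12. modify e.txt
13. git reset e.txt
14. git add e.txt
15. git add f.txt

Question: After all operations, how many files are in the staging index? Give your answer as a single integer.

Answer: 2

Derivation:
After op 1 (modify f.txt): modified={f.txt} staged={none}
After op 2 (modify b.txt): modified={b.txt, f.txt} staged={none}
After op 3 (modify d.txt): modified={b.txt, d.txt, f.txt} staged={none}
After op 4 (git add f.txt): modified={b.txt, d.txt} staged={f.txt}
After op 5 (modify a.txt): modified={a.txt, b.txt, d.txt} staged={f.txt}
After op 6 (modify f.txt): modified={a.txt, b.txt, d.txt, f.txt} staged={f.txt}
After op 7 (git commit): modified={a.txt, b.txt, d.txt, f.txt} staged={none}
After op 8 (modify c.txt): modified={a.txt, b.txt, c.txt, d.txt, f.txt} staged={none}
After op 9 (modify e.txt): modified={a.txt, b.txt, c.txt, d.txt, e.txt, f.txt} staged={none}
After op 10 (git commit): modified={a.txt, b.txt, c.txt, d.txt, e.txt, f.txt} staged={none}
After op 11 (git add e.txt): modified={a.txt, b.txt, c.txt, d.txt, f.txt} staged={e.txt}
After op 12 (modify e.txt): modified={a.txt, b.txt, c.txt, d.txt, e.txt, f.txt} staged={e.txt}
After op 13 (git reset e.txt): modified={a.txt, b.txt, c.txt, d.txt, e.txt, f.txt} staged={none}
After op 14 (git add e.txt): modified={a.txt, b.txt, c.txt, d.txt, f.txt} staged={e.txt}
After op 15 (git add f.txt): modified={a.txt, b.txt, c.txt, d.txt} staged={e.txt, f.txt}
Final staged set: {e.txt, f.txt} -> count=2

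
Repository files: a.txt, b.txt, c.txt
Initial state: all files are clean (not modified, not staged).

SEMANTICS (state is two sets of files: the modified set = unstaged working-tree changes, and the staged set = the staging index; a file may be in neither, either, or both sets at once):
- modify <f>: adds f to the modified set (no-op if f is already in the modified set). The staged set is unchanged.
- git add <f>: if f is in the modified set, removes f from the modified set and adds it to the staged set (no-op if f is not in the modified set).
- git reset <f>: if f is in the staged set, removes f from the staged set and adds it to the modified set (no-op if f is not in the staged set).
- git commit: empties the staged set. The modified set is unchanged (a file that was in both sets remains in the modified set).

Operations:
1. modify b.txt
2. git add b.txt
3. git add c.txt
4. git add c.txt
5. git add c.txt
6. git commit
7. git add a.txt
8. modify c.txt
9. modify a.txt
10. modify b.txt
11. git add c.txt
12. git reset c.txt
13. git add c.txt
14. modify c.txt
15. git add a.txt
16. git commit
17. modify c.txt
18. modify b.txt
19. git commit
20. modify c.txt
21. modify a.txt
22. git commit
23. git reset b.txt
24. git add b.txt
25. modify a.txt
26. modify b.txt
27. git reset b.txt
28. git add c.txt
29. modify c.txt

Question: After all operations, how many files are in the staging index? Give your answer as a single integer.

After op 1 (modify b.txt): modified={b.txt} staged={none}
After op 2 (git add b.txt): modified={none} staged={b.txt}
After op 3 (git add c.txt): modified={none} staged={b.txt}
After op 4 (git add c.txt): modified={none} staged={b.txt}
After op 5 (git add c.txt): modified={none} staged={b.txt}
After op 6 (git commit): modified={none} staged={none}
After op 7 (git add a.txt): modified={none} staged={none}
After op 8 (modify c.txt): modified={c.txt} staged={none}
After op 9 (modify a.txt): modified={a.txt, c.txt} staged={none}
After op 10 (modify b.txt): modified={a.txt, b.txt, c.txt} staged={none}
After op 11 (git add c.txt): modified={a.txt, b.txt} staged={c.txt}
After op 12 (git reset c.txt): modified={a.txt, b.txt, c.txt} staged={none}
After op 13 (git add c.txt): modified={a.txt, b.txt} staged={c.txt}
After op 14 (modify c.txt): modified={a.txt, b.txt, c.txt} staged={c.txt}
After op 15 (git add a.txt): modified={b.txt, c.txt} staged={a.txt, c.txt}
After op 16 (git commit): modified={b.txt, c.txt} staged={none}
After op 17 (modify c.txt): modified={b.txt, c.txt} staged={none}
After op 18 (modify b.txt): modified={b.txt, c.txt} staged={none}
After op 19 (git commit): modified={b.txt, c.txt} staged={none}
After op 20 (modify c.txt): modified={b.txt, c.txt} staged={none}
After op 21 (modify a.txt): modified={a.txt, b.txt, c.txt} staged={none}
After op 22 (git commit): modified={a.txt, b.txt, c.txt} staged={none}
After op 23 (git reset b.txt): modified={a.txt, b.txt, c.txt} staged={none}
After op 24 (git add b.txt): modified={a.txt, c.txt} staged={b.txt}
After op 25 (modify a.txt): modified={a.txt, c.txt} staged={b.txt}
After op 26 (modify b.txt): modified={a.txt, b.txt, c.txt} staged={b.txt}
After op 27 (git reset b.txt): modified={a.txt, b.txt, c.txt} staged={none}
After op 28 (git add c.txt): modified={a.txt, b.txt} staged={c.txt}
After op 29 (modify c.txt): modified={a.txt, b.txt, c.txt} staged={c.txt}
Final staged set: {c.txt} -> count=1

Answer: 1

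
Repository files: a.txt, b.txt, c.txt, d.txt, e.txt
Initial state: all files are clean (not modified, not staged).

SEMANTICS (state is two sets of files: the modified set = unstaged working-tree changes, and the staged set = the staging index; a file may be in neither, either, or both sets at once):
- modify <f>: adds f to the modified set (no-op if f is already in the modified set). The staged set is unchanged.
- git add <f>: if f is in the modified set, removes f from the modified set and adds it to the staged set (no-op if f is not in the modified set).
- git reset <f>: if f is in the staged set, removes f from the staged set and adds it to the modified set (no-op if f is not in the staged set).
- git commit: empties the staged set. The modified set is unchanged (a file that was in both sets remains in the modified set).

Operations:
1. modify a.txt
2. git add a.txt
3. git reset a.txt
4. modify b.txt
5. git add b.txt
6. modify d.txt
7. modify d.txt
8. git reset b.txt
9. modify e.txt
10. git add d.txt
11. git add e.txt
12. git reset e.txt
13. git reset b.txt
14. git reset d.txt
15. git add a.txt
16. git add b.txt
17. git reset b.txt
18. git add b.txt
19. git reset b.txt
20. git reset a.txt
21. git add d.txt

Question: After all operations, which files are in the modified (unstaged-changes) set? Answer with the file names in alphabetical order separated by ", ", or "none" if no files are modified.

Answer: a.txt, b.txt, e.txt

Derivation:
After op 1 (modify a.txt): modified={a.txt} staged={none}
After op 2 (git add a.txt): modified={none} staged={a.txt}
After op 3 (git reset a.txt): modified={a.txt} staged={none}
After op 4 (modify b.txt): modified={a.txt, b.txt} staged={none}
After op 5 (git add b.txt): modified={a.txt} staged={b.txt}
After op 6 (modify d.txt): modified={a.txt, d.txt} staged={b.txt}
After op 7 (modify d.txt): modified={a.txt, d.txt} staged={b.txt}
After op 8 (git reset b.txt): modified={a.txt, b.txt, d.txt} staged={none}
After op 9 (modify e.txt): modified={a.txt, b.txt, d.txt, e.txt} staged={none}
After op 10 (git add d.txt): modified={a.txt, b.txt, e.txt} staged={d.txt}
After op 11 (git add e.txt): modified={a.txt, b.txt} staged={d.txt, e.txt}
After op 12 (git reset e.txt): modified={a.txt, b.txt, e.txt} staged={d.txt}
After op 13 (git reset b.txt): modified={a.txt, b.txt, e.txt} staged={d.txt}
After op 14 (git reset d.txt): modified={a.txt, b.txt, d.txt, e.txt} staged={none}
After op 15 (git add a.txt): modified={b.txt, d.txt, e.txt} staged={a.txt}
After op 16 (git add b.txt): modified={d.txt, e.txt} staged={a.txt, b.txt}
After op 17 (git reset b.txt): modified={b.txt, d.txt, e.txt} staged={a.txt}
After op 18 (git add b.txt): modified={d.txt, e.txt} staged={a.txt, b.txt}
After op 19 (git reset b.txt): modified={b.txt, d.txt, e.txt} staged={a.txt}
After op 20 (git reset a.txt): modified={a.txt, b.txt, d.txt, e.txt} staged={none}
After op 21 (git add d.txt): modified={a.txt, b.txt, e.txt} staged={d.txt}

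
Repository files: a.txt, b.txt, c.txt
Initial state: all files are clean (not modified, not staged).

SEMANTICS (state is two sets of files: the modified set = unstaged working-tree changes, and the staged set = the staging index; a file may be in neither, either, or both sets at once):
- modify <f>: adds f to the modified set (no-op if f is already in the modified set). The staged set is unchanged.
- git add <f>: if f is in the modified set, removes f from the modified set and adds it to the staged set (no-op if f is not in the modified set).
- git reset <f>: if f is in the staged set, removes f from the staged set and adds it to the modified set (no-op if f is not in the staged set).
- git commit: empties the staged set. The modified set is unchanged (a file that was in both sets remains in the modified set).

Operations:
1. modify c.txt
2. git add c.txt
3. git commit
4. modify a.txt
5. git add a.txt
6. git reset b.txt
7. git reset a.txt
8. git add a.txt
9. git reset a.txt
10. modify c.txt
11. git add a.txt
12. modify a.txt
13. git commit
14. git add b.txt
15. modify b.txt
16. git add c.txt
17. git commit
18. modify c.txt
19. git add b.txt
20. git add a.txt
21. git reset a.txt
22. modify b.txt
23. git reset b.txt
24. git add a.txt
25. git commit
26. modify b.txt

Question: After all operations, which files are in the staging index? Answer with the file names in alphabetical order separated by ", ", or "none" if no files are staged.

After op 1 (modify c.txt): modified={c.txt} staged={none}
After op 2 (git add c.txt): modified={none} staged={c.txt}
After op 3 (git commit): modified={none} staged={none}
After op 4 (modify a.txt): modified={a.txt} staged={none}
After op 5 (git add a.txt): modified={none} staged={a.txt}
After op 6 (git reset b.txt): modified={none} staged={a.txt}
After op 7 (git reset a.txt): modified={a.txt} staged={none}
After op 8 (git add a.txt): modified={none} staged={a.txt}
After op 9 (git reset a.txt): modified={a.txt} staged={none}
After op 10 (modify c.txt): modified={a.txt, c.txt} staged={none}
After op 11 (git add a.txt): modified={c.txt} staged={a.txt}
After op 12 (modify a.txt): modified={a.txt, c.txt} staged={a.txt}
After op 13 (git commit): modified={a.txt, c.txt} staged={none}
After op 14 (git add b.txt): modified={a.txt, c.txt} staged={none}
After op 15 (modify b.txt): modified={a.txt, b.txt, c.txt} staged={none}
After op 16 (git add c.txt): modified={a.txt, b.txt} staged={c.txt}
After op 17 (git commit): modified={a.txt, b.txt} staged={none}
After op 18 (modify c.txt): modified={a.txt, b.txt, c.txt} staged={none}
After op 19 (git add b.txt): modified={a.txt, c.txt} staged={b.txt}
After op 20 (git add a.txt): modified={c.txt} staged={a.txt, b.txt}
After op 21 (git reset a.txt): modified={a.txt, c.txt} staged={b.txt}
After op 22 (modify b.txt): modified={a.txt, b.txt, c.txt} staged={b.txt}
After op 23 (git reset b.txt): modified={a.txt, b.txt, c.txt} staged={none}
After op 24 (git add a.txt): modified={b.txt, c.txt} staged={a.txt}
After op 25 (git commit): modified={b.txt, c.txt} staged={none}
After op 26 (modify b.txt): modified={b.txt, c.txt} staged={none}

Answer: none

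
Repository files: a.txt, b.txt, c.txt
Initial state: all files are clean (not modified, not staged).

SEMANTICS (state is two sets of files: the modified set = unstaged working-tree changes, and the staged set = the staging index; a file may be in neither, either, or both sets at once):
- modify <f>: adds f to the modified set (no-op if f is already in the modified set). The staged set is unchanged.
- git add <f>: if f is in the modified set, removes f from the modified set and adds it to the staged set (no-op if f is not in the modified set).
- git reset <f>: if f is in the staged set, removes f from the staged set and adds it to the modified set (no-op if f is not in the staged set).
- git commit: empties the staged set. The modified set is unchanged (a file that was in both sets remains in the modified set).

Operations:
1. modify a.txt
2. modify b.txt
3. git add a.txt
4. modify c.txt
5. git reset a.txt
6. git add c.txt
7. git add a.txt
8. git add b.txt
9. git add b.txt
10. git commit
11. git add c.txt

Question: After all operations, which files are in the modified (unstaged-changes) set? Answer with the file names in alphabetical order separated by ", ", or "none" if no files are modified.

Answer: none

Derivation:
After op 1 (modify a.txt): modified={a.txt} staged={none}
After op 2 (modify b.txt): modified={a.txt, b.txt} staged={none}
After op 3 (git add a.txt): modified={b.txt} staged={a.txt}
After op 4 (modify c.txt): modified={b.txt, c.txt} staged={a.txt}
After op 5 (git reset a.txt): modified={a.txt, b.txt, c.txt} staged={none}
After op 6 (git add c.txt): modified={a.txt, b.txt} staged={c.txt}
After op 7 (git add a.txt): modified={b.txt} staged={a.txt, c.txt}
After op 8 (git add b.txt): modified={none} staged={a.txt, b.txt, c.txt}
After op 9 (git add b.txt): modified={none} staged={a.txt, b.txt, c.txt}
After op 10 (git commit): modified={none} staged={none}
After op 11 (git add c.txt): modified={none} staged={none}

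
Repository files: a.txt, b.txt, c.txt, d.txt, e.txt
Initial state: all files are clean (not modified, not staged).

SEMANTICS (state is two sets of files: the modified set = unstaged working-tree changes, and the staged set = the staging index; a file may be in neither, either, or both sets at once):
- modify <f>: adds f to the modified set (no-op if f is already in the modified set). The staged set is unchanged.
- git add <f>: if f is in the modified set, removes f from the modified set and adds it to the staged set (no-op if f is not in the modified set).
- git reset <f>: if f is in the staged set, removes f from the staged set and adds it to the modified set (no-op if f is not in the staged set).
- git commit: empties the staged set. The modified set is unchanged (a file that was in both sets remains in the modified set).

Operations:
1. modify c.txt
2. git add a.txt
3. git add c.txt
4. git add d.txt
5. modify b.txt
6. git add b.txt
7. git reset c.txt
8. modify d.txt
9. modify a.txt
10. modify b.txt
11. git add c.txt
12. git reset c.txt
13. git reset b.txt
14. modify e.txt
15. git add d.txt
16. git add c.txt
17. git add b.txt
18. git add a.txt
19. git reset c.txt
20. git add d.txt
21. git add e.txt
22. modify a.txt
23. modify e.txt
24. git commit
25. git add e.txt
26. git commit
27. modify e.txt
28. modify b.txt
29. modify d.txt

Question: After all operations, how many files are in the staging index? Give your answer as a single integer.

Answer: 0

Derivation:
After op 1 (modify c.txt): modified={c.txt} staged={none}
After op 2 (git add a.txt): modified={c.txt} staged={none}
After op 3 (git add c.txt): modified={none} staged={c.txt}
After op 4 (git add d.txt): modified={none} staged={c.txt}
After op 5 (modify b.txt): modified={b.txt} staged={c.txt}
After op 6 (git add b.txt): modified={none} staged={b.txt, c.txt}
After op 7 (git reset c.txt): modified={c.txt} staged={b.txt}
After op 8 (modify d.txt): modified={c.txt, d.txt} staged={b.txt}
After op 9 (modify a.txt): modified={a.txt, c.txt, d.txt} staged={b.txt}
After op 10 (modify b.txt): modified={a.txt, b.txt, c.txt, d.txt} staged={b.txt}
After op 11 (git add c.txt): modified={a.txt, b.txt, d.txt} staged={b.txt, c.txt}
After op 12 (git reset c.txt): modified={a.txt, b.txt, c.txt, d.txt} staged={b.txt}
After op 13 (git reset b.txt): modified={a.txt, b.txt, c.txt, d.txt} staged={none}
After op 14 (modify e.txt): modified={a.txt, b.txt, c.txt, d.txt, e.txt} staged={none}
After op 15 (git add d.txt): modified={a.txt, b.txt, c.txt, e.txt} staged={d.txt}
After op 16 (git add c.txt): modified={a.txt, b.txt, e.txt} staged={c.txt, d.txt}
After op 17 (git add b.txt): modified={a.txt, e.txt} staged={b.txt, c.txt, d.txt}
After op 18 (git add a.txt): modified={e.txt} staged={a.txt, b.txt, c.txt, d.txt}
After op 19 (git reset c.txt): modified={c.txt, e.txt} staged={a.txt, b.txt, d.txt}
After op 20 (git add d.txt): modified={c.txt, e.txt} staged={a.txt, b.txt, d.txt}
After op 21 (git add e.txt): modified={c.txt} staged={a.txt, b.txt, d.txt, e.txt}
After op 22 (modify a.txt): modified={a.txt, c.txt} staged={a.txt, b.txt, d.txt, e.txt}
After op 23 (modify e.txt): modified={a.txt, c.txt, e.txt} staged={a.txt, b.txt, d.txt, e.txt}
After op 24 (git commit): modified={a.txt, c.txt, e.txt} staged={none}
After op 25 (git add e.txt): modified={a.txt, c.txt} staged={e.txt}
After op 26 (git commit): modified={a.txt, c.txt} staged={none}
After op 27 (modify e.txt): modified={a.txt, c.txt, e.txt} staged={none}
After op 28 (modify b.txt): modified={a.txt, b.txt, c.txt, e.txt} staged={none}
After op 29 (modify d.txt): modified={a.txt, b.txt, c.txt, d.txt, e.txt} staged={none}
Final staged set: {none} -> count=0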